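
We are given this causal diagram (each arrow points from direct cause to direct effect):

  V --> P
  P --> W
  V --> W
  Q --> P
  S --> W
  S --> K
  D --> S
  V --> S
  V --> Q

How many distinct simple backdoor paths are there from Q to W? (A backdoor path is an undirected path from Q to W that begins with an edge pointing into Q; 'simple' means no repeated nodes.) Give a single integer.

3

A backdoor path from Q to W is any simple undirected path whose first edge points into Q (i.e. leaves Q via a parent).
Parents of Q: {V}.
Enumerating:
  P1: Q <- V -> P -> W
  P2: Q <- V -> S -> W
  P3: Q <- V -> W
That exhausts the simple backdoor paths. Count: 3.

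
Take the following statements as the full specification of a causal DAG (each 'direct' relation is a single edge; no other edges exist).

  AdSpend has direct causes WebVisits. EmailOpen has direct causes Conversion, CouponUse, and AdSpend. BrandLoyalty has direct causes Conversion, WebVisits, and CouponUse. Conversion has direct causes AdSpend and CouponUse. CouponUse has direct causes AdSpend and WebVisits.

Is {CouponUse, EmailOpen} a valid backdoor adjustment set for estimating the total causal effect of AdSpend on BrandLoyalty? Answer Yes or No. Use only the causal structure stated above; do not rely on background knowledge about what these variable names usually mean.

No

Backdoor paths from AdSpend to BrandLoyalty (paths whose first edge points into AdSpend):
  P1: AdSpend <- WebVisits -> CouponUse -> Conversion -> BrandLoyalty
  P2: AdSpend <- WebVisits -> CouponUse -> BrandLoyalty
  P3: AdSpend <- WebVisits -> CouponUse -> EmailOpen <- Conversion -> BrandLoyalty
  P4: AdSpend <- WebVisits -> BrandLoyalty
Condition 1 (no descendant of AdSpend in the set): FAILS — CouponUse and EmailOpen are descendants of AdSpend.
Condition 2 (every backdoor path blocked by {CouponUse, EmailOpen}):
  P1: blocked at chain node CouponUse ∈ conditioning set.
  P2: blocked at chain node CouponUse ∈ conditioning set.
  P3: blocked at chain node CouponUse ∈ conditioning set.
  P4: open — no interior node is in the conditioning set.
{CouponUse, EmailOpen} does not satisfy the backdoor criterion.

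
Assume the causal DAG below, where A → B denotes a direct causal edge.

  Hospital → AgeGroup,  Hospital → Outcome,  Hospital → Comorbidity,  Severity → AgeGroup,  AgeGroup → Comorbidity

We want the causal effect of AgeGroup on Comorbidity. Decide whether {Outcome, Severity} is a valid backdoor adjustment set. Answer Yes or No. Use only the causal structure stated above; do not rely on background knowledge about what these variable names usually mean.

No

Backdoor paths from AgeGroup to Comorbidity (paths whose first edge points into AgeGroup):
  P1: AgeGroup <- Hospital -> Comorbidity
Condition 1 (no descendant of AgeGroup in the set): holds — descendants of AgeGroup are {Comorbidity}; none are in {Outcome, Severity}.
Condition 2 (every backdoor path blocked by {Outcome, Severity}):
  P1: open — no interior node is in the conditioning set.
{Outcome, Severity} does not satisfy the backdoor criterion.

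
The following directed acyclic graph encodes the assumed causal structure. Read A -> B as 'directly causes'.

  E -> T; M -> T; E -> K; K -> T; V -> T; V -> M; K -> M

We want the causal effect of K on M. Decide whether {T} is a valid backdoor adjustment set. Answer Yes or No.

Backdoor paths from K to M (paths whose first edge points into K):
  P1: K <- E -> T <- V -> M
  P2: K <- E -> T <- M
Condition 1 (no descendant of K in the set): FAILS — T is a descendant of K.
Condition 2 (every backdoor path blocked by {T}):
  P1: open — collider(s) T are conditioned on (or have a conditioned descendant) and no non-collider on the path is in the set.
  P2: open — collider(s) T are conditioned on (or have a conditioned descendant) and no non-collider on the path is in the set.
{T} does not satisfy the backdoor criterion.

No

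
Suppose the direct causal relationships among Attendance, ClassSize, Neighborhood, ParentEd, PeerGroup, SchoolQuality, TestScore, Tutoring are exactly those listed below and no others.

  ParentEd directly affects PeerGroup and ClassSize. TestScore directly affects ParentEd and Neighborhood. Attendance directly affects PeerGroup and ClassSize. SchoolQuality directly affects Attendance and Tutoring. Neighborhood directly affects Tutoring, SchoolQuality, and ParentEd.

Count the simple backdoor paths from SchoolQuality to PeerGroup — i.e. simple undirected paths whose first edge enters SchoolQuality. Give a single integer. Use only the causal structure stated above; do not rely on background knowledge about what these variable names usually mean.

4

A backdoor path from SchoolQuality to PeerGroup is any simple undirected path whose first edge points into SchoolQuality (i.e. leaves SchoolQuality via a parent).
Parents of SchoolQuality: {Neighborhood}.
Enumerating:
  P1: SchoolQuality <- Neighborhood <- TestScore -> ParentEd -> ClassSize <- Attendance -> PeerGroup
  P2: SchoolQuality <- Neighborhood <- TestScore -> ParentEd -> PeerGroup
  P3: SchoolQuality <- Neighborhood -> ParentEd -> ClassSize <- Attendance -> PeerGroup
  P4: SchoolQuality <- Neighborhood -> ParentEd -> PeerGroup
That exhausts the simple backdoor paths. Count: 4.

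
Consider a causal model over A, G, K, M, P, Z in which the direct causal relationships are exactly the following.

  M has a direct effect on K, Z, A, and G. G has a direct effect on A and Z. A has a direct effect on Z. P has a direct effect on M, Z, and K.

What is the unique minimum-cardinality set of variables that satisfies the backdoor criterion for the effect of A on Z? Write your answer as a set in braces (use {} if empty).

{G, M}

Variables eligible for adjustment (non-descendants of A, excluding A and Z): {G, K, M, P}.
Backdoor paths from A to Z:
  P1: A <- M <- P -> Z
  P2: A <- M -> G -> Z
  P3: A <- M -> K <- P -> Z
  P4: A <- M -> Z
  P5: A <- G <- M <- P -> Z
  P6: A <- G <- M -> K <- P -> Z
  P7: A <- G <- M -> Z
  P8: A <- G -> Z
The empty set is not sufficient: P1 (A <- M <- P -> Z) has no collider blocking it and no conditioned non-collider, so it is open.
Try {G, M}:
  P1: blocked at chain node M ∈ conditioning set.
  P2: blocked at fork node M ∈ conditioning set.
  P3: blocked at fork node M ∈ conditioning set.
  P4: blocked at fork node M ∈ conditioning set.
  P5: blocked at chain node G ∈ conditioning set.
  P6: blocked at chain node G ∈ conditioning set.
  P7: blocked at chain node G ∈ conditioning set.
  P8: blocked at fork node G ∈ conditioning set.
{G, M} contains no descendant of A and blocks every backdoor path.
Every element of {G, M} is needed (dropping G leaves P8 open; dropping M leaves P1 open), so no proper subset is valid.
Among all size-2 subsets of the eligible variables, only {G, M} blocks every backdoor path, so it is the unique smallest valid adjustment set.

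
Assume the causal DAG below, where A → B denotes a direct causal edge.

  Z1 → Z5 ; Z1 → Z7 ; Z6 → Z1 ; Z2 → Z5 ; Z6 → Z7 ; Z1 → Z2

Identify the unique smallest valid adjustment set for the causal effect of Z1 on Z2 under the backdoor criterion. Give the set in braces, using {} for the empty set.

{}

Variables eligible for adjustment (non-descendants of Z1, excluding Z1 and Z2): {Z6}.
Backdoor paths from Z1 to Z2:
  (none)
With no backdoor paths the empty set already satisfies the criterion, and it is trivially minimal.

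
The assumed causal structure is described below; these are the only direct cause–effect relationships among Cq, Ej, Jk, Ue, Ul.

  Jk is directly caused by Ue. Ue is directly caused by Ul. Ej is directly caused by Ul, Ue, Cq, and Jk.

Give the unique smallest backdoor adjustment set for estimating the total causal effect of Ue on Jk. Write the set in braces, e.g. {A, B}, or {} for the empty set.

{}

Variables eligible for adjustment (non-descendants of Ue, excluding Ue and Jk): {Cq, Ul}.
Backdoor paths from Ue to Jk:
  P1: Ue <- Ul -> Ej <- Jk
Each backdoor path contains an unconditioned collider, so every path is already blocked with the empty conditioning set:
  P1: blocked at collider Ej (neither it nor any descendant is in the conditioning set).
The empty set is therefore the unique smallest valid set.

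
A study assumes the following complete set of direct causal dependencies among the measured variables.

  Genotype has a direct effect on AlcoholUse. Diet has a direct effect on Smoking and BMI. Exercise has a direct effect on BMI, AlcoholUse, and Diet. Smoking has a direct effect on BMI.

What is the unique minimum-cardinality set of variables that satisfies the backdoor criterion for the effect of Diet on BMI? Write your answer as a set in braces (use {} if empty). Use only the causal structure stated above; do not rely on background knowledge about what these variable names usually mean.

{Exercise}

Variables eligible for adjustment (non-descendants of Diet, excluding Diet and BMI): {AlcoholUse, Exercise, Genotype}.
Backdoor paths from Diet to BMI:
  P1: Diet <- Exercise -> BMI
The empty set is not sufficient: P1 (Diet <- Exercise -> BMI) has no collider blocking it and no conditioned non-collider, so it is open.
Try {Exercise}:
  P1: blocked at fork node Exercise ∈ conditioning set.
{Exercise} contains no descendant of Diet and blocks every backdoor path.
No other singleton works — e.g. {Genotype} leaves P1 open — so {Exercise} is the unique smallest valid adjustment set.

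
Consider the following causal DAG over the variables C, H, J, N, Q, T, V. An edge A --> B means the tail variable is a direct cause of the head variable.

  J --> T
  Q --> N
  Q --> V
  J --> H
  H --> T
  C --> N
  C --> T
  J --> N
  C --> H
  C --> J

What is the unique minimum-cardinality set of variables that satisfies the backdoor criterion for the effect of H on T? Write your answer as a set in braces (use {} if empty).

Variables eligible for adjustment (non-descendants of H, excluding H and T): {C, J, N, Q, V}.
Backdoor paths from H to T:
  P1: H <- C -> J -> T
  P2: H <- C -> N <- J -> T
  P3: H <- C -> T
  P4: H <- J <- C -> T
  P5: H <- J -> N <- C -> T
  P6: H <- J -> T
The empty set is not sufficient: P1 (H <- C -> J -> T) has no collider blocking it and no conditioned non-collider, so it is open.
Try {C, J}:
  P1: blocked at fork node C ∈ conditioning set.
  P2: blocked at fork node C ∈ conditioning set.
  P3: blocked at fork node C ∈ conditioning set.
  P4: blocked at chain node J ∈ conditioning set.
  P5: blocked at fork node J ∈ conditioning set.
  P6: blocked at fork node J ∈ conditioning set.
{C, J} contains no descendant of H and blocks every backdoor path.
Every element of {C, J} is needed (dropping C leaves P3 open; dropping J leaves P6 open), so no proper subset is valid.
Among all size-2 subsets of the eligible variables, only {C, J} blocks every backdoor path, so it is the unique smallest valid adjustment set.

{C, J}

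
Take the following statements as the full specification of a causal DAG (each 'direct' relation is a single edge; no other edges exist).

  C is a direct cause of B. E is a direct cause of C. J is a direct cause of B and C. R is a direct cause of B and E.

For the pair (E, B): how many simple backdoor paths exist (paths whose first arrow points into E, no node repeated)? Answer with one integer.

A backdoor path from E to B is any simple undirected path whose first edge points into E (i.e. leaves E via a parent).
Parents of E: {R}.
Enumerating:
  P1: E <- R -> B
That exhausts the simple backdoor paths. Count: 1.

1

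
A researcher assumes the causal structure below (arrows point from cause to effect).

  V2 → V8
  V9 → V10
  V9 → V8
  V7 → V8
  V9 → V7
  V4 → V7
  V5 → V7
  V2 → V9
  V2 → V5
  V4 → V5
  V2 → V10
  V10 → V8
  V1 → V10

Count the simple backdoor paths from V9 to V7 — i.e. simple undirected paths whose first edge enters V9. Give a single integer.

A backdoor path from V9 to V7 is any simple undirected path whose first edge points into V9 (i.e. leaves V9 via a parent).
Parents of V9: {V2}.
Enumerating:
  P1: V9 <- V2 -> V5 <- V4 -> V7
  P2: V9 <- V2 -> V5 -> V7
  P3: V9 <- V2 -> V10 -> V8 <- V7
  P4: V9 <- V2 -> V8 <- V7
That exhausts the simple backdoor paths. Count: 4.

4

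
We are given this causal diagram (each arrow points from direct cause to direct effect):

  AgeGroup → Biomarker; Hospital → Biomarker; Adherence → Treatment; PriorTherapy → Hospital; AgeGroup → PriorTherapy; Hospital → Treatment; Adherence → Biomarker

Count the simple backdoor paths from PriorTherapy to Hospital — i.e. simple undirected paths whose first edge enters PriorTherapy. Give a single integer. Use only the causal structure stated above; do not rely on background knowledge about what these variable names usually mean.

2

A backdoor path from PriorTherapy to Hospital is any simple undirected path whose first edge points into PriorTherapy (i.e. leaves PriorTherapy via a parent).
Parents of PriorTherapy: {AgeGroup}.
Enumerating:
  P1: PriorTherapy <- AgeGroup -> Biomarker <- Adherence -> Treatment <- Hospital
  P2: PriorTherapy <- AgeGroup -> Biomarker <- Hospital
That exhausts the simple backdoor paths. Count: 2.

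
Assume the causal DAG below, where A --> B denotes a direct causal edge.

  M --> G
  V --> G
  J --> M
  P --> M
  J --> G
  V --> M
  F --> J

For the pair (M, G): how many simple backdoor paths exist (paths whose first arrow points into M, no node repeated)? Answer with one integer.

A backdoor path from M to G is any simple undirected path whose first edge points into M (i.e. leaves M via a parent).
Parents of M: {J, P, V}.
Enumerating:
  P1: M <- J -> G
  P2: M <- V -> G
That exhausts the simple backdoor paths. Count: 2.

2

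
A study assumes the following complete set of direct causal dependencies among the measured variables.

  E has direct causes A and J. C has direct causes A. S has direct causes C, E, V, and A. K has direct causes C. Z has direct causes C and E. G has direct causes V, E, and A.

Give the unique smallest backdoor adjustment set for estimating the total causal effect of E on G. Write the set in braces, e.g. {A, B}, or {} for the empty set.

{A}

Variables eligible for adjustment (non-descendants of E, excluding E and G): {A, C, J, K, V}.
Backdoor paths from E to G:
  P1: E <- A -> C -> S <- V -> G
  P2: E <- A -> G
  P3: E <- A -> S <- V -> G
The empty set is not sufficient: P2 (E <- A -> G) has no collider blocking it and no conditioned non-collider, so it is open.
Try {A}:
  P1: blocked at fork node A ∈ conditioning set.
  P2: blocked at fork node A ∈ conditioning set.
  P3: blocked at fork node A ∈ conditioning set.
{A} contains no descendant of E and blocks every backdoor path.
No other singleton works — e.g. {J} leaves P2 open — so {A} is the unique smallest valid adjustment set.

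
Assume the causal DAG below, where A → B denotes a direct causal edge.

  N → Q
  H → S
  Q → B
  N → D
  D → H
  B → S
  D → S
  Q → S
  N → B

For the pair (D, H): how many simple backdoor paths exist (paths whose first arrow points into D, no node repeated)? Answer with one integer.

4

A backdoor path from D to H is any simple undirected path whose first edge points into D (i.e. leaves D via a parent).
Parents of D: {N}.
Enumerating:
  P1: D <- N -> Q -> B -> S <- H
  P2: D <- N -> Q -> S <- H
  P3: D <- N -> B <- Q -> S <- H
  P4: D <- N -> B -> S <- H
That exhausts the simple backdoor paths. Count: 4.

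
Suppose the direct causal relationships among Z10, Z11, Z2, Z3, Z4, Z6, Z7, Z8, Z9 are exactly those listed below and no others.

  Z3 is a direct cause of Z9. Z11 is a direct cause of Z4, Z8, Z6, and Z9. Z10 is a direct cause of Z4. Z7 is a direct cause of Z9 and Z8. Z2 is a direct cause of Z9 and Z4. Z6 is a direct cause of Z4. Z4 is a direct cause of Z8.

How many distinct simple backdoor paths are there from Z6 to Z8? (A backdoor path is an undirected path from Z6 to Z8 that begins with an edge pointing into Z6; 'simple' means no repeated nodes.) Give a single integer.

A backdoor path from Z6 to Z8 is any simple undirected path whose first edge points into Z6 (i.e. leaves Z6 via a parent).
Parents of Z6: {Z11}.
Enumerating:
  P1: Z6 <- Z11 -> Z4 <- Z2 -> Z9 <- Z7 -> Z8
  P2: Z6 <- Z11 -> Z4 -> Z8
  P3: Z6 <- Z11 -> Z8
  P4: Z6 <- Z11 -> Z9 <- Z7 -> Z8
  P5: Z6 <- Z11 -> Z9 <- Z2 -> Z4 -> Z8
That exhausts the simple backdoor paths. Count: 5.

5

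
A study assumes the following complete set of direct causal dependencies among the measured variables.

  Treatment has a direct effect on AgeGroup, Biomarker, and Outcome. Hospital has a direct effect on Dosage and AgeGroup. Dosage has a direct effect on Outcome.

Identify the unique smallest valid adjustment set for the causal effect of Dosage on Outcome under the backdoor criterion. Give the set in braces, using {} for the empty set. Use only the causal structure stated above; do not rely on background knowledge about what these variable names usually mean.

{}

Variables eligible for adjustment (non-descendants of Dosage, excluding Dosage and Outcome): {AgeGroup, Biomarker, Hospital, Treatment}.
Backdoor paths from Dosage to Outcome:
  P1: Dosage <- Hospital -> AgeGroup <- Treatment -> Outcome
Each backdoor path contains an unconditioned collider, so every path is already blocked with the empty conditioning set:
  P1: blocked at collider AgeGroup (neither it nor any descendant is in the conditioning set).
The empty set is therefore the unique smallest valid set.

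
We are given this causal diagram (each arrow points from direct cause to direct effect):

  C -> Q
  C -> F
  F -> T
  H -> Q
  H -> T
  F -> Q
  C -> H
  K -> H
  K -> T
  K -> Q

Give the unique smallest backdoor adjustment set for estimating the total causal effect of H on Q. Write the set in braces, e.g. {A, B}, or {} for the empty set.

Variables eligible for adjustment (non-descendants of H, excluding H and Q): {C, F, K}.
Backdoor paths from H to Q:
  P1: H <- C -> F -> T <- K -> Q
  P2: H <- C -> F -> Q
  P3: H <- C -> Q
  P4: H <- K -> T <- F <- C -> Q
  P5: H <- K -> T <- F -> Q
  P6: H <- K -> Q
The empty set is not sufficient: P2 (H <- C -> F -> Q) has no collider blocking it and no conditioned non-collider, so it is open.
Try {C, K}:
  P1: blocked at fork node C ∈ conditioning set.
  P2: blocked at fork node C ∈ conditioning set.
  P3: blocked at fork node C ∈ conditioning set.
  P4: blocked at fork node K ∈ conditioning set.
  P5: blocked at fork node K ∈ conditioning set.
  P6: blocked at fork node K ∈ conditioning set.
{C, K} contains no descendant of H and blocks every backdoor path.
Every element of {C, K} is needed (dropping C leaves P2 open; dropping K leaves P6 open), so no proper subset is valid.
Among all size-2 subsets of the eligible variables, only {C, K} blocks every backdoor path, so it is the unique smallest valid adjustment set.

{C, K}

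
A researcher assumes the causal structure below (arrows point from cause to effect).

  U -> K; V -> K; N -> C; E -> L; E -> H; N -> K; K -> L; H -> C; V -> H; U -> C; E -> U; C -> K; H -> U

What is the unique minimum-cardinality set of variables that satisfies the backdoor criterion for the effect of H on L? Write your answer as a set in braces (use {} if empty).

{E, V}

Variables eligible for adjustment (non-descendants of H, excluding H and L): {E, N, V}.
Backdoor paths from H to L:
  P1: H <- E -> U -> C <- N -> K -> L
  P2: H <- E -> U -> C -> K -> L
  P3: H <- E -> U -> K -> L
  P4: H <- E -> L
  P5: H <- V -> K <- U <- E -> L
  P6: H <- V -> K <- N -> C <- U <- E -> L
  P7: H <- V -> K <- C <- U <- E -> L
  P8: H <- V -> K -> L
The empty set is not sufficient: P2 (H <- E -> U -> C -> K -> L) has no collider blocking it and no conditioned non-collider, so it is open.
Try {E, V}:
  P1: blocked at fork node E ∈ conditioning set.
  P2: blocked at fork node E ∈ conditioning set.
  P3: blocked at fork node E ∈ conditioning set.
  P4: blocked at fork node E ∈ conditioning set.
  P5: blocked at fork node V ∈ conditioning set.
  P6: blocked at fork node V ∈ conditioning set.
  P7: blocked at fork node V ∈ conditioning set.
  P8: blocked at fork node V ∈ conditioning set.
{E, V} contains no descendant of H and blocks every backdoor path.
Every element of {E, V} is needed (dropping E leaves P2 open; dropping V leaves P8 open), so no proper subset is valid.
Among all size-2 subsets of the eligible variables, only {E, V} blocks every backdoor path, so it is the unique smallest valid adjustment set.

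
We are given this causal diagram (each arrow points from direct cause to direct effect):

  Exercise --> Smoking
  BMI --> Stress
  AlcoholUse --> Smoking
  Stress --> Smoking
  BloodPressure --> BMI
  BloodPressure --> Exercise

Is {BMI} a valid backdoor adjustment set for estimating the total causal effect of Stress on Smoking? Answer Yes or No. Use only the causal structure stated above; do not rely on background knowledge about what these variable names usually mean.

Yes

Backdoor paths from Stress to Smoking (paths whose first edge points into Stress):
  P1: Stress <- BMI <- BloodPressure -> Exercise -> Smoking
Condition 1 (no descendant of Stress in the set): holds — descendants of Stress are {Smoking}; none are in {BMI}.
Condition 2 (every backdoor path blocked by {BMI}):
  P1: blocked at chain node BMI ∈ conditioning set.
{BMI} satisfies the backdoor criterion.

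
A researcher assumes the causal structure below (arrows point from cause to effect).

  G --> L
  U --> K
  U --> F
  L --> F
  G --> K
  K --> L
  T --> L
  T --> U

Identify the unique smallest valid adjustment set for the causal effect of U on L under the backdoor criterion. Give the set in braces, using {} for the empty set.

Variables eligible for adjustment (non-descendants of U, excluding U and L): {G, T}.
Backdoor paths from U to L:
  P1: U <- T -> L
The empty set is not sufficient: P1 (U <- T -> L) has no collider blocking it and no conditioned non-collider, so it is open.
Try {T}:
  P1: blocked at fork node T ∈ conditioning set.
{T} contains no descendant of U and blocks every backdoor path.
No other singleton works — e.g. {G} leaves P1 open — so {T} is the unique smallest valid adjustment set.

{T}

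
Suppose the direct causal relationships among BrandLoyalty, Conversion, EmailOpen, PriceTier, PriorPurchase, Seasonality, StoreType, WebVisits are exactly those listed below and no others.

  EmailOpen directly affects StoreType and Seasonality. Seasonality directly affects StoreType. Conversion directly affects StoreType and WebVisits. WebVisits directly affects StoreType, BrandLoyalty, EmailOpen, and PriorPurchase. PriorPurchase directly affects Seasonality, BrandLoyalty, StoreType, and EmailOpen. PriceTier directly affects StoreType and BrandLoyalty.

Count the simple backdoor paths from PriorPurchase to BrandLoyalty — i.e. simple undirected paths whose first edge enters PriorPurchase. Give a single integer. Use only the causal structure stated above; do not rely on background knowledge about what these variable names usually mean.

A backdoor path from PriorPurchase to BrandLoyalty is any simple undirected path whose first edge points into PriorPurchase (i.e. leaves PriorPurchase via a parent).
Parents of PriorPurchase: {WebVisits}.
Enumerating:
  P1: PriorPurchase <- WebVisits <- Conversion -> StoreType <- PriceTier -> BrandLoyalty
  P2: PriorPurchase <- WebVisits -> EmailOpen -> Seasonality -> StoreType <- PriceTier -> BrandLoyalty
  P3: PriorPurchase <- WebVisits -> EmailOpen -> StoreType <- PriceTier -> BrandLoyalty
  P4: PriorPurchase <- WebVisits -> StoreType <- PriceTier -> BrandLoyalty
  P5: PriorPurchase <- WebVisits -> BrandLoyalty
That exhausts the simple backdoor paths. Count: 5.

5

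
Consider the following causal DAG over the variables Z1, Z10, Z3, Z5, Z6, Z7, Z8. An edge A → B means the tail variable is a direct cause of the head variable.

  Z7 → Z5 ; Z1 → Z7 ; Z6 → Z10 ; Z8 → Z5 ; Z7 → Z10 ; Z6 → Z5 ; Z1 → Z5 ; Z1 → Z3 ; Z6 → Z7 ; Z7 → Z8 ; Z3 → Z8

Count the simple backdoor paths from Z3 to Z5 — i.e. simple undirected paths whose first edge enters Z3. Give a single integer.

A backdoor path from Z3 to Z5 is any simple undirected path whose first edge points into Z3 (i.e. leaves Z3 via a parent).
Parents of Z3: {Z1}.
Enumerating:
  P1: Z3 <- Z1 -> Z7 <- Z6 -> Z5
  P2: Z3 <- Z1 -> Z7 -> Z8 -> Z5
  P3: Z3 <- Z1 -> Z7 -> Z10 <- Z6 -> Z5
  P4: Z3 <- Z1 -> Z7 -> Z5
  P5: Z3 <- Z1 -> Z5
That exhausts the simple backdoor paths. Count: 5.

5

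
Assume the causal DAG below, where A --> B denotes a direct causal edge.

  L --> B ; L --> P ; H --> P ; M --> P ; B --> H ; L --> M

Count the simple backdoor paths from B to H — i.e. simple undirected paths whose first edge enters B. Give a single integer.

2

A backdoor path from B to H is any simple undirected path whose first edge points into B (i.e. leaves B via a parent).
Parents of B: {L}.
Enumerating:
  P1: B <- L -> M -> P <- H
  P2: B <- L -> P <- H
That exhausts the simple backdoor paths. Count: 2.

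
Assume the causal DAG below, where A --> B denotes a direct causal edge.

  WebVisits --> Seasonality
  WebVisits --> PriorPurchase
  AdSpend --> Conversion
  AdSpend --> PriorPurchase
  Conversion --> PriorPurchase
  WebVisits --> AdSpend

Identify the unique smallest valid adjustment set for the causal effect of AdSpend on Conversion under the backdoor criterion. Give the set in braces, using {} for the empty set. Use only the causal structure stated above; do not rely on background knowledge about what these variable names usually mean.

Variables eligible for adjustment (non-descendants of AdSpend, excluding AdSpend and Conversion): {Seasonality, WebVisits}.
Backdoor paths from AdSpend to Conversion:
  P1: AdSpend <- WebVisits -> PriorPurchase <- Conversion
Each backdoor path contains an unconditioned collider, so every path is already blocked with the empty conditioning set:
  P1: blocked at collider PriorPurchase (neither it nor any descendant is in the conditioning set).
The empty set is therefore the unique smallest valid set.

{}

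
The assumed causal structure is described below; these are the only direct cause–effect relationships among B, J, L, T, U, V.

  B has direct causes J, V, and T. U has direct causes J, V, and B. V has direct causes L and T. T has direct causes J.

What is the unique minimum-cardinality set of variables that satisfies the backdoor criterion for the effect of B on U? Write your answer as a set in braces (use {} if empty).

{J, V}

Variables eligible for adjustment (non-descendants of B, excluding B and U): {J, L, T, V}.
Backdoor paths from B to U:
  P1: B <- J -> T -> V -> U
  P2: B <- J -> U
  P3: B <- T <- J -> U
  P4: B <- T -> V -> U
  P5: B <- V <- T <- J -> U
  P6: B <- V -> U
The empty set is not sufficient: P1 (B <- J -> T -> V -> U) has no collider blocking it and no conditioned non-collider, so it is open.
Try {J, V}:
  P1: blocked at fork node J ∈ conditioning set.
  P2: blocked at fork node J ∈ conditioning set.
  P3: blocked at fork node J ∈ conditioning set.
  P4: blocked at chain node V ∈ conditioning set.
  P5: blocked at chain node V ∈ conditioning set.
  P6: blocked at fork node V ∈ conditioning set.
{J, V} contains no descendant of B and blocks every backdoor path.
Every element of {J, V} is needed (dropping J leaves P2 open; dropping V leaves P4 open), so no proper subset is valid.
Among all size-2 subsets of the eligible variables, only {J, V} blocks every backdoor path, so it is the unique smallest valid adjustment set.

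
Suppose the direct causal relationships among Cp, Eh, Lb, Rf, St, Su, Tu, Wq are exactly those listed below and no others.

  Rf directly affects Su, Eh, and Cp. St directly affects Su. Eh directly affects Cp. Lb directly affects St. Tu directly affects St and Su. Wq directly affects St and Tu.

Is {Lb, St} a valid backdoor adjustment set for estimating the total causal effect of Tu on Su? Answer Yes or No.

No

Backdoor paths from Tu to Su (paths whose first edge points into Tu):
  P1: Tu <- Wq -> St -> Su
Condition 1 (no descendant of Tu in the set): FAILS — St is a descendant of Tu.
Condition 2 (every backdoor path blocked by {Lb, St}):
  P1: blocked at chain node St ∈ conditioning set.
{Lb, St} does not satisfy the backdoor criterion.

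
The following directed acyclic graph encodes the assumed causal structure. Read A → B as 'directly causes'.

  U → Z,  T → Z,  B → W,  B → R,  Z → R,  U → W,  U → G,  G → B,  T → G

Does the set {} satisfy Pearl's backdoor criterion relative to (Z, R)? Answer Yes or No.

No

Backdoor paths from Z to R (paths whose first edge points into Z):
  P1: Z <- U -> G -> B -> R
  P2: Z <- U -> W <- B -> R
  P3: Z <- T -> G <- U -> W <- B -> R
  P4: Z <- T -> G -> B -> R
Condition 1 (no descendant of Z in the set): holds — descendants of Z are {R}; none are in {}.
Condition 2 (every backdoor path blocked by {}):
  P1: open — no interior node is in the conditioning set.
  P2: blocked at collider W (neither it nor any descendant is in the conditioning set).
  P3: blocked at collider G (neither it nor any descendant is in the conditioning set).
  P4: open — no interior node is in the conditioning set.
{} does not satisfy the backdoor criterion.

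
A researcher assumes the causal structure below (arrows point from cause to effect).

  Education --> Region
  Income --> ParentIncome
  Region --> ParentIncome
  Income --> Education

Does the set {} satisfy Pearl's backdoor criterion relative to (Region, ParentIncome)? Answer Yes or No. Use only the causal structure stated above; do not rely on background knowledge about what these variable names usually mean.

No

Backdoor paths from Region to ParentIncome (paths whose first edge points into Region):
  P1: Region <- Education <- Income -> ParentIncome
Condition 1 (no descendant of Region in the set): holds — descendants of Region are {ParentIncome}; none are in {}.
Condition 2 (every backdoor path blocked by {}):
  P1: open — no interior node is in the conditioning set.
{} does not satisfy the backdoor criterion.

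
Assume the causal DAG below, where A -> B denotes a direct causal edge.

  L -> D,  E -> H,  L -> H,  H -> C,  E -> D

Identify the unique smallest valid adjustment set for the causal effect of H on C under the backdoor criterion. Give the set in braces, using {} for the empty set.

Variables eligible for adjustment (non-descendants of H, excluding H and C): {D, E, L}.
Backdoor paths from H to C:
  (none)
With no backdoor paths the empty set already satisfies the criterion, and it is trivially minimal.

{}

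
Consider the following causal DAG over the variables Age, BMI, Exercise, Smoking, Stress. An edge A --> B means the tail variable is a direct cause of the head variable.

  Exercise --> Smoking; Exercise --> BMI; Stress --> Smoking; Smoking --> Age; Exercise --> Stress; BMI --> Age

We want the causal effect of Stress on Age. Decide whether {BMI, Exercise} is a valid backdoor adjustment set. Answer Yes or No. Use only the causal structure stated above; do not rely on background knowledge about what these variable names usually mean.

Yes

Backdoor paths from Stress to Age (paths whose first edge points into Stress):
  P1: Stress <- Exercise -> BMI -> Age
  P2: Stress <- Exercise -> Smoking -> Age
Condition 1 (no descendant of Stress in the set): holds — descendants of Stress are {Age, Smoking}; none are in {BMI, Exercise}.
Condition 2 (every backdoor path blocked by {BMI, Exercise}):
  P1: blocked at fork node Exercise ∈ conditioning set.
  P2: blocked at fork node Exercise ∈ conditioning set.
{BMI, Exercise} satisfies the backdoor criterion.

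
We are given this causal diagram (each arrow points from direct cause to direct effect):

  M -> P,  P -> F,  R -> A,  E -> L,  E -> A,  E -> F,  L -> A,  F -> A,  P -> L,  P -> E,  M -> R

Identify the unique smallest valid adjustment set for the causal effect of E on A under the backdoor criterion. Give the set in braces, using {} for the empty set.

{P}

Variables eligible for adjustment (non-descendants of E, excluding E and A): {M, P, R}.
Backdoor paths from E to A:
  P1: E <- P <- M -> R -> A
  P2: E <- P -> L -> A
  P3: E <- P -> F -> A
The empty set is not sufficient: P1 (E <- P <- M -> R -> A) has no collider blocking it and no conditioned non-collider, so it is open.
Try {P}:
  P1: blocked at chain node P ∈ conditioning set.
  P2: blocked at fork node P ∈ conditioning set.
  P3: blocked at fork node P ∈ conditioning set.
{P} contains no descendant of E and blocks every backdoor path.
No other singleton works — e.g. {M} leaves P2 open — so {P} is the unique smallest valid adjustment set.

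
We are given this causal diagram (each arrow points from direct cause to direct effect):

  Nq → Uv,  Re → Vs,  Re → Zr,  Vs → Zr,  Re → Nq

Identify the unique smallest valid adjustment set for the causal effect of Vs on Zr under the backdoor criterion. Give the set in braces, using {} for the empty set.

Variables eligible for adjustment (non-descendants of Vs, excluding Vs and Zr): {Nq, Re, Uv}.
Backdoor paths from Vs to Zr:
  P1: Vs <- Re -> Zr
The empty set is not sufficient: P1 (Vs <- Re -> Zr) has no collider blocking it and no conditioned non-collider, so it is open.
Try {Re}:
  P1: blocked at fork node Re ∈ conditioning set.
{Re} contains no descendant of Vs and blocks every backdoor path.
No other singleton works — e.g. {Nq} leaves P1 open — so {Re} is the unique smallest valid adjustment set.

{Re}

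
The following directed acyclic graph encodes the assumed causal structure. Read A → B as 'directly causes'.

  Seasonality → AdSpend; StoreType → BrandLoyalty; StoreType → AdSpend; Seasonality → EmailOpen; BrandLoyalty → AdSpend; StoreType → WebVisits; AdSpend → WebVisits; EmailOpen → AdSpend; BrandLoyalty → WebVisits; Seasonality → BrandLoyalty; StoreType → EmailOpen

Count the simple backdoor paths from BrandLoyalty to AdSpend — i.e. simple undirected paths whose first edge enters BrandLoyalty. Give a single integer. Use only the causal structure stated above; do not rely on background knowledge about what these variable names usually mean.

A backdoor path from BrandLoyalty to AdSpend is any simple undirected path whose first edge points into BrandLoyalty (i.e. leaves BrandLoyalty via a parent).
Parents of BrandLoyalty: {Seasonality, StoreType}.
Enumerating:
  P1: BrandLoyalty <- StoreType -> EmailOpen <- Seasonality -> AdSpend
  P2: BrandLoyalty <- StoreType -> EmailOpen -> AdSpend
  P3: BrandLoyalty <- StoreType -> AdSpend
  P4: BrandLoyalty <- StoreType -> WebVisits <- AdSpend
  P5: BrandLoyalty <- Seasonality -> EmailOpen <- StoreType -> AdSpend
  P6: BrandLoyalty <- Seasonality -> EmailOpen <- StoreType -> WebVisits <- AdSpend
  P7: BrandLoyalty <- Seasonality -> EmailOpen -> AdSpend
  P8: BrandLoyalty <- Seasonality -> AdSpend
That exhausts the simple backdoor paths. Count: 8.

8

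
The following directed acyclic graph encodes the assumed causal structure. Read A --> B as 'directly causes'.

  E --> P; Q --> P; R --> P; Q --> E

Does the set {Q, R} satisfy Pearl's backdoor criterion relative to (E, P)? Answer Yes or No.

Backdoor paths from E to P (paths whose first edge points into E):
  P1: E <- Q -> P
Condition 1 (no descendant of E in the set): holds — descendants of E are {P}; none are in {Q, R}.
Condition 2 (every backdoor path blocked by {Q, R}):
  P1: blocked at fork node Q ∈ conditioning set.
{Q, R} satisfies the backdoor criterion.

Yes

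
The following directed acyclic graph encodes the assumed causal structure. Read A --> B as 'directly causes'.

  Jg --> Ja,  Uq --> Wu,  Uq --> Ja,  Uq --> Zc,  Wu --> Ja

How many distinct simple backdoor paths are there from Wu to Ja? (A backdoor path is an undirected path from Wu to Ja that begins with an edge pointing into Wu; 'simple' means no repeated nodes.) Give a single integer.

1

A backdoor path from Wu to Ja is any simple undirected path whose first edge points into Wu (i.e. leaves Wu via a parent).
Parents of Wu: {Uq}.
Enumerating:
  P1: Wu <- Uq -> Ja
That exhausts the simple backdoor paths. Count: 1.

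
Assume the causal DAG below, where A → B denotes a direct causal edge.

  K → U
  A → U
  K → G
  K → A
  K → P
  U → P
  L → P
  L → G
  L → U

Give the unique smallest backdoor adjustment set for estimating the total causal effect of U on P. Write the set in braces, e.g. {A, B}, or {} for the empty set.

Variables eligible for adjustment (non-descendants of U, excluding U and P): {A, G, K, L}.
Backdoor paths from U to P:
  P1: U <- L -> G <- K -> P
  P2: U <- L -> P
  P3: U <- K -> G <- L -> P
  P4: U <- K -> P
  P5: U <- A <- K -> G <- L -> P
  P6: U <- A <- K -> P
The empty set is not sufficient: P2 (U <- L -> P) has no collider blocking it and no conditioned non-collider, so it is open.
Try {K, L}:
  P1: blocked at fork node L ∈ conditioning set.
  P2: blocked at fork node L ∈ conditioning set.
  P3: blocked at fork node K ∈ conditioning set.
  P4: blocked at fork node K ∈ conditioning set.
  P5: blocked at fork node K ∈ conditioning set.
  P6: blocked at fork node K ∈ conditioning set.
{K, L} contains no descendant of U and blocks every backdoor path.
Every element of {K, L} is needed (dropping K leaves P4 open; dropping L leaves P2 open), so no proper subset is valid.
Among all size-2 subsets of the eligible variables, only {K, L} blocks every backdoor path, so it is the unique smallest valid adjustment set.

{K, L}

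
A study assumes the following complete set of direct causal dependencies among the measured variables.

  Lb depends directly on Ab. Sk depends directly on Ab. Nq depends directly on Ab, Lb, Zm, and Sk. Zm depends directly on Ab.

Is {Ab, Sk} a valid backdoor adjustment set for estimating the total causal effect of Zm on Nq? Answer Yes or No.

Backdoor paths from Zm to Nq (paths whose first edge points into Zm):
  P1: Zm <- Ab -> Lb -> Nq
  P2: Zm <- Ab -> Sk -> Nq
  P3: Zm <- Ab -> Nq
Condition 1 (no descendant of Zm in the set): holds — descendants of Zm are {Nq}; none are in {Ab, Sk}.
Condition 2 (every backdoor path blocked by {Ab, Sk}):
  P1: blocked at fork node Ab ∈ conditioning set.
  P2: blocked at fork node Ab ∈ conditioning set.
  P3: blocked at fork node Ab ∈ conditioning set.
{Ab, Sk} satisfies the backdoor criterion.

Yes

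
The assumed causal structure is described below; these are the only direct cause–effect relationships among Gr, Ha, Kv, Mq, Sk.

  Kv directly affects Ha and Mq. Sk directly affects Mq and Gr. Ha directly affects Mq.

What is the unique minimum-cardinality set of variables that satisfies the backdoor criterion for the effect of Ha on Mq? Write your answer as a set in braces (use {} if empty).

Variables eligible for adjustment (non-descendants of Ha, excluding Ha and Mq): {Gr, Kv, Sk}.
Backdoor paths from Ha to Mq:
  P1: Ha <- Kv -> Mq
The empty set is not sufficient: P1 (Ha <- Kv -> Mq) has no collider blocking it and no conditioned non-collider, so it is open.
Try {Kv}:
  P1: blocked at fork node Kv ∈ conditioning set.
{Kv} contains no descendant of Ha and blocks every backdoor path.
No other singleton works — e.g. {Sk} leaves P1 open — so {Kv} is the unique smallest valid adjustment set.

{Kv}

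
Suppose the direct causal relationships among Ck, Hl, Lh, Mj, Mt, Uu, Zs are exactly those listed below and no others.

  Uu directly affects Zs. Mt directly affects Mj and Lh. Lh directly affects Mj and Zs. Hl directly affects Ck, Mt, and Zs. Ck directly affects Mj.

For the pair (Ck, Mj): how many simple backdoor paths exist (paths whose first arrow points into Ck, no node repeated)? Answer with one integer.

A backdoor path from Ck to Mj is any simple undirected path whose first edge points into Ck (i.e. leaves Ck via a parent).
Parents of Ck: {Hl}.
Enumerating:
  P1: Ck <- Hl -> Mt -> Lh -> Mj
  P2: Ck <- Hl -> Mt -> Mj
  P3: Ck <- Hl -> Zs <- Lh <- Mt -> Mj
  P4: Ck <- Hl -> Zs <- Lh -> Mj
That exhausts the simple backdoor paths. Count: 4.

4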